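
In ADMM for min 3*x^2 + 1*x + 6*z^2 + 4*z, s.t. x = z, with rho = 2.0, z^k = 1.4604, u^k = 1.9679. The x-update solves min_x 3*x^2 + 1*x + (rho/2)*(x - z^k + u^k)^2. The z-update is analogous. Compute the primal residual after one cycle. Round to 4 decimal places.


ADMM iteration with rho = 2.0, z^k = 1.4604, u^k = 1.9679
Step 1: x-update.
Minimize 3*x^2 + 1*x + (2.0/2)*(x - 1.4604 + 1.9679)^2
FOC: (2*3 + 2.0)*x = -1 + 2.0*(1.4604 - 1.9679)
x^{k+1} = -0.2519
Step 2: z-update.
Minimize 6*z^2 + 4*z + (2.0/2)*(-0.2519 - z + 1.9679)^2
FOC: (2*6 + 2.0)*z = -4 + 2.0*(-0.2519 + 1.9679)
z^{k+1} = -0.0406
Step 3: u-update.
u^{k+1} = 1.9679 - 0.2519 + 0.0406 = 1.7566
Step 4: Primal residual = |-0.2519 + 0.0406| = 0.2113


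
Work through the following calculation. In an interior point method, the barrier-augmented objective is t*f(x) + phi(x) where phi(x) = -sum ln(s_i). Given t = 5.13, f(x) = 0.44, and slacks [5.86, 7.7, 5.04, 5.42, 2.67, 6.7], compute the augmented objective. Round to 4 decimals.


Step 1: Compute log-barrier.
ln values: [1.7681, 2.0412, 1.6174, 1.6901, 0.9821, 1.9021]
phi = -(1.7681 + 2.0412 + 1.6174 + 1.6901 + 0.9821 + 1.9021) = -10.0011
Step 2: Compute augmented objective.
t*f(x) = 5.13*0.44 = 2.2572
Total = 2.2572 - 10.0011 = -7.7439


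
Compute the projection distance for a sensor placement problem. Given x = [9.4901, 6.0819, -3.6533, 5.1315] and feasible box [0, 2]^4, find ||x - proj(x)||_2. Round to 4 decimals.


Project each component onto [0, 2].
clip(9.4901) = 2.0, clip(6.0819) = 2.0, clip(-3.6533) = 0.0, clip(5.1315) = 2.0
Projection = [2.0, 2.0, 0.0, 2.0]
Squared diffs: [56.1016, 16.6619, 13.3466, 9.8063]
Distance = sqrt(95.9164) = 9.7937


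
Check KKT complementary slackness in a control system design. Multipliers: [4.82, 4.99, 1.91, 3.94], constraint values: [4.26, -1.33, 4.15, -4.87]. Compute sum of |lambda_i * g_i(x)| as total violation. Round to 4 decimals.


KKT complementary slackness check:
lambda_1 * g_1 = 4.82 * 4.26 = 20.5332
lambda_2 * g_2 = 4.99 * -1.33 = -6.6367
lambda_3 * g_3 = 1.91 * 4.15 = 7.9265
lambda_4 * g_4 = 3.94 * -4.87 = -19.1878
Total violation = 20.5332 + 6.6367 + 7.9265 + 19.1878 = 54.2842


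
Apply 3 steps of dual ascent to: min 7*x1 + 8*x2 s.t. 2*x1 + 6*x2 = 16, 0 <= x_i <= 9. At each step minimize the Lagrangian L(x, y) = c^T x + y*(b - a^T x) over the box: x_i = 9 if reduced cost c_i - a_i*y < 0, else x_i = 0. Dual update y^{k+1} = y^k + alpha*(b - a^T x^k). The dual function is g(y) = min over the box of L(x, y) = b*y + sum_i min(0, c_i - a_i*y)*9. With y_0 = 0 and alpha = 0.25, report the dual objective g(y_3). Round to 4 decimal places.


Dual ascent for LP: min 7*x1 + 8*x2, 2*x1 + 6*x2 = 16, 0 <= x_i <= 9
Step 1: y^k = 0.0, reduced costs: (7.0, 8.0)
  x^k = (0.0, 0.0), subgradient = b - a^T x = 16.0
  y^{k+1} = 0.0 + 0.25*16.0 = 4.0
Step 2: y^k = 4.0, reduced costs: (-1.0, -16.0)
  x^k = (9.0, 9.0), subgradient = b - a^T x = -56.0
  y^{k+1} = 4.0 + 0.25*-56.0 = -10.0
Step 3: y^k = -10.0, reduced costs: (27.0, 68.0)
  x^k = (0.0, 0.0), subgradient = b - a^T x = 16.0
  y^{k+1} = -10.0 + 0.25*16.0 = -6.0
Dual objective at y_3 = -6.0: reduced costs (19.0, 44.0), box minimizer x = (0.0, 0.0)
g(y_3) = b*y + (c1 - a1*y)*x1 + (c2 - a2*y)*x2 = 16*(-6.0) + 19.0*0.0 + 44.0*0.0 = -96.0 + 0.0 + 0.0 = -96.0


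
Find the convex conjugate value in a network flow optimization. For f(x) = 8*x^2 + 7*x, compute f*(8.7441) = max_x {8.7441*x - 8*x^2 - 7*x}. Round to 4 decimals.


f*(y) = sup_x {y*x - a*x^2 - b*x} = sup_x {(y-b)*x - a*x^2}
FOC: (y - b) - 2a*x = 0 => x* = (y - b)/(2a)
x* = (8.7441 - 7)/(2*8) = 0.109
f*(8.7441) = (y-b)^2/(4a) = (8.7441 - 7)^2/(4*8)
= 3.0419/32 = 0.0951


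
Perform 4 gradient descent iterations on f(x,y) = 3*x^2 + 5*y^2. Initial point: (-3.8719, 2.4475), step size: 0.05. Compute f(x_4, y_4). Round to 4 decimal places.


Gradient descent on f(x,y) = 3*x^2 + 5*y^2.
Starting point: (-3.8719, 2.4475), alpha = 0.05
Step 1: grad_x = 2*3*-3.8719 = -23.2314, grad_y = 2*5*2.4475 = 24.475
  x_1 = -3.8719 - 0.05*-23.2314 = -2.7103
  y_1 = 2.4475 - 0.05*24.475 = 1.2238
Step 2: grad_x = 2*3*-2.7103 = -16.262, grad_y = 2*5*1.2238 = 12.2375
  x_2 = -2.7103 - 0.05*-16.262 = -1.8972
  y_2 = 1.2238 - 0.05*12.2375 = 0.6119
Step 3: grad_x = 2*3*-1.8972 = -11.3834, grad_y = 2*5*0.6119 = 6.1188
  x_3 = -1.8972 - 0.05*-11.3834 = -1.3281
  y_3 = 0.6119 - 0.05*6.1188 = 0.3059
Step 4: grad_x = 2*3*-1.3281 = -7.9684, grad_y = 2*5*0.3059 = 3.0594
  x_4 = -1.3281 - 0.05*-7.9684 = -0.9296
  y_4 = 0.3059 - 0.05*3.0594 = 0.153
f(-0.9296, 0.153) = 3*(-0.9296)^2 + 5*0.153^2 = 2.7097


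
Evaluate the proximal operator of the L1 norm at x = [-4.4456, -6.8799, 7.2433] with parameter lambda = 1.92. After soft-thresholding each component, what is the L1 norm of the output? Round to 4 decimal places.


Soft-thresholding with lambda = 1.92:
prox(-4.4456) = sign(-4.4456)*max(|-4.4456| - 1.92, 0) = -2.5256
prox(-6.8799) = sign(-6.8799)*max(|-6.8799| - 1.92, 0) = -4.9599
prox(7.2433) = sign(7.2433)*max(|7.2433| - 1.92, 0) = 5.3233
prox(x) = [-2.5256, -4.9599, 5.3233]
||prox(x)||_1 = 2.5256 + 4.9599 + 5.3233 = 12.8088


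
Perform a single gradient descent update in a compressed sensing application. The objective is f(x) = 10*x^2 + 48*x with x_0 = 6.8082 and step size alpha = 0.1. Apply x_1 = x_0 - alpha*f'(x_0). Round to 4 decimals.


We compute the gradient at x_0 and apply the update.
f'(x) = 20*x + 48
f'(6.8082) = 20*6.8082 + 48 = 184.164
x_1 = 6.8082 - 0.1*184.164 = -11.6082


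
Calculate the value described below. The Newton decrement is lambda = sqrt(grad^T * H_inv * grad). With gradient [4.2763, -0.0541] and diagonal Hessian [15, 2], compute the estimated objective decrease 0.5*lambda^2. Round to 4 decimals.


Step 1: H is diagonal, so H^(-1) * g = [0.2851, -0.0271].
Step 2: g^T H^(-1) g = sum_i g_i^2 / H_ii
  = (4.2763)^2/15 + (-0.0541)^2/2
  = 1.2191 + 0.0015 = 1.2206
Step 3: Objective decrease = 0.5 * g^T H^(-1) g = 0.6103


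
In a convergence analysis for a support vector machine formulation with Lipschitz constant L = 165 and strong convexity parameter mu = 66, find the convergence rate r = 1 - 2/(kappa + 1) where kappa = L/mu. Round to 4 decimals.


Step 1: Compute the condition number.
kappa = L/mu = 165/66 = 2.5
Step 2: Compute the convergence rate.
r = 1 - 2/(kappa + 1) = 1 - 2*mu/(L + mu) = (L - mu)/(L + mu) = 99/231 = 0.4286


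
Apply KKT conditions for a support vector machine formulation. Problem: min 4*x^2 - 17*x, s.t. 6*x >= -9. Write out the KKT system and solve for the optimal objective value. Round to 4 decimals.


Step 1: Try lambda = 0 (constraint inactive).
Stationarity: 2*4*x - 17 = 0
x* = 17/(2*4) = 2.125
Check constraint: 6*2.125 = 12.75 >= -9 -- satisfied.
Step 2: Compute optimal value.
f(x*) = 4*2.125^2 - 17*2.125 = -18.0625


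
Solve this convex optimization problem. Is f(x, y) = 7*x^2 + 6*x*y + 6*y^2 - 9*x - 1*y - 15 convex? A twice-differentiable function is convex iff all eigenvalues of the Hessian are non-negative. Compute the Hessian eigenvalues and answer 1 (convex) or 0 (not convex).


The Hessian of f(x,y) = 7*x^2 + 6*x*y + 6*y^2 - 9*x - 1*y - 15 is:
H = [[14, 6], [6, 12]]
Trace = 14 + 12 = 26
Determinant = 14*12 - (6)^2 = 132
Discriminant = (26)^2 - 4*132 = 148.0
Eigenvalues: lambda_1 = 6.9172, lambda_2 = 19.0828
The function is convex.

1


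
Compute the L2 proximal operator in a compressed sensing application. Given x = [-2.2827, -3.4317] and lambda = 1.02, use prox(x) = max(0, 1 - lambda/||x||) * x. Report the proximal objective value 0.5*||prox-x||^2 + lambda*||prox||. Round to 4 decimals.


Step 1: Compute ||x||.
||x|| = 4.1216
Step 2: Compute scaling factor.
scale = max(0, 1 - 1.02/4.1216) = 0.7525
Step 3: prox(x) = [-1.7178, -2.5824]
||prox(x)|| = 3.1016
Step 4: Proximal objective.
0.5*||prox-x||^2 = 0.5202
lambda*||prox|| = 3.1636
Total = 3.6838


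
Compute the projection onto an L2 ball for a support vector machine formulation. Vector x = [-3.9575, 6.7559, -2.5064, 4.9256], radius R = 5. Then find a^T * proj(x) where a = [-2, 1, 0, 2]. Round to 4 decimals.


Step 1: Compute ||x|| (intermediates to 6 decimals).
||x|| = sqrt((-3.9575)^2 + 6.7559^2 + (-2.5064)^2 + 4.9256^2) = 9.583714
Step 2: Project.
Since ||x|| > R, scale = R/||x|| = 5/9.583714 = 0.521718, proj(x) = scale * x
proj(x) = [-2.064699, 3.524675, -1.307634, 2.569774]
Step 3: Dot product.
a^T * proj(x) = -2*(-2.064699) + 1*3.524675 + 0*(-1.307634) + 2*2.569774 = 12.7936


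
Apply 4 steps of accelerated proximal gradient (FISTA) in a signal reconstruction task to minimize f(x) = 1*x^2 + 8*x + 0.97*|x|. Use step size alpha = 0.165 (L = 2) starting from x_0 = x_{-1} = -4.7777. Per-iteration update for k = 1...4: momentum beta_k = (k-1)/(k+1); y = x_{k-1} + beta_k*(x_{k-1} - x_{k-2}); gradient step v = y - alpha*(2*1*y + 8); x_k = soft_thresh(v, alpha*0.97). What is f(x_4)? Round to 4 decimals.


FISTA on f(x) = 1*x^2 + 8*x + 0.97*|x|
L = 2, alpha = 0.165
Iteration 1: beta = 0.0, y = -4.7777 + 0.0*(-4.7777 + 4.7777) = -4.7777
  grad(y) = -1.5554, v = y - alpha*grad = -4.5211
  prox(v) = soft_thresh(-4.5211, 0.1601) = -4.361
Iteration 2: beta = 0.3333, y = -4.361 + 0.3333*(-4.361 + 4.7777) = -4.2221
  grad(y) = -0.4442, v = y - alpha*grad = -4.1488
  prox(v) = soft_thresh(-4.1488, 0.1601) = -3.9888
Iteration 3: beta = 0.5, y = -3.9888 + 0.5*(-3.9888 + 4.361) = -3.8026
  grad(y) = 0.3947, v = y - alpha*grad = -3.8678
  prox(v) = soft_thresh(-3.8678, 0.1601) = -3.7077
Iteration 4: beta = 0.6, y = -3.7077 + 0.6*(-3.7077 + 3.9888) = -3.5391
  grad(y) = 0.9218, v = y - alpha*grad = -3.6912
  prox(v) = soft_thresh(-3.6912, 0.1601) = -3.5311
f(x_4) = 1*(-3.5311)^2 + 8*(-3.5311) + 0.97*|-3.5311| = -12.355


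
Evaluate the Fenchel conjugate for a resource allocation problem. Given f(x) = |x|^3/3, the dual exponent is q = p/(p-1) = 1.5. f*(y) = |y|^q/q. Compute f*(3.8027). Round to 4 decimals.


The conjugate exponent q satisfies 1/p + 1/q = 1.
p = 3, so q = 3/(3 - 1) = 1.5
|y|^q = 3.8027^1.5 = 7.4155
f*(3.8027) = 7.4155 / 1.5 = 4.9436


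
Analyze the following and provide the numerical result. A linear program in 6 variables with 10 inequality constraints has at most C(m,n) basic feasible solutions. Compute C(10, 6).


Each vertex corresponds to some choice of n active constraints out of m, so the number of vertices is at most C(m, n) = m! / (n!(m-n)!).
m = 10, n = 6
Numerator: 10 * 9 * 8 * 7 * 6 * 5
Denominator: 6! = 720
C(10, 6) = 210


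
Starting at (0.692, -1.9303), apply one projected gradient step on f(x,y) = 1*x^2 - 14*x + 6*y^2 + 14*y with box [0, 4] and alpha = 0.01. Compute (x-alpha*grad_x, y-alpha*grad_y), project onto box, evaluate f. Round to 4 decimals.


Step 1: Compute gradient at (0.692, -1.9303).
grad_x = 2*1*0.692 - 14 = -12.616
grad_y = 2*6*-1.9303 + 14 = -9.1636
Step 2: Gradient step.
x_raw = 0.692 - 0.01*-12.616 = 0.8182
y_raw = -1.9303 - 0.01*-9.1636 = -1.8387
Step 3: Project onto [0, 4].
x_proj = clip(0.8182) = 0.8182
y_proj = clip(-1.8387) = 0.0
Step 4: Evaluate f.
f(0.8182, 0.0) = -10.7849


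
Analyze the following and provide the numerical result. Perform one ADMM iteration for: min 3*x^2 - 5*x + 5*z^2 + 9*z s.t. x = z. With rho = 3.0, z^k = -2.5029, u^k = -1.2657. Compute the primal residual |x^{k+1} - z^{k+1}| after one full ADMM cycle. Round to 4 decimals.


ADMM iteration with rho = 3.0, z^k = -2.5029, u^k = -1.2657
Step 1: x-update.
Minimize 3*x^2 - 5*x + (3.0/2)*(x + 2.5029 - 1.2657)^2
FOC: (2*3 + 3.0)*x = 5 + 3.0*(-2.5029 + 1.2657)
x^{k+1} = 0.1432
Step 2: z-update.
Minimize 5*z^2 + 9*z + (3.0/2)*(0.1432 - z - 1.2657)^2
FOC: (2*5 + 3.0)*z = -9 + 3.0*(0.1432 - 1.2657)
z^{k+1} = -0.9514
Step 3: u-update.
u^{k+1} = -1.2657 + 0.1432 + 0.9514 = -0.1712
Step 4: Primal residual = |0.1432 + 0.9514| = 1.0945


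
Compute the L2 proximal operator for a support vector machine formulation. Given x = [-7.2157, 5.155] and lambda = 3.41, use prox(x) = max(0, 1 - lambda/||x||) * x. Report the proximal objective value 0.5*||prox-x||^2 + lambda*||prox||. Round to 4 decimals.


Step 1: Compute ||x||.
||x|| = 8.8679
Step 2: Compute scaling factor.
scale = max(0, 1 - 3.41/8.8679) = 0.6155
Step 3: prox(x) = [-4.441, 3.1727]
||prox(x)|| = 5.4579
Step 4: Proximal objective.
0.5*||prox-x||^2 = 5.8141
lambda*||prox|| = 18.6114
Total = 24.4256


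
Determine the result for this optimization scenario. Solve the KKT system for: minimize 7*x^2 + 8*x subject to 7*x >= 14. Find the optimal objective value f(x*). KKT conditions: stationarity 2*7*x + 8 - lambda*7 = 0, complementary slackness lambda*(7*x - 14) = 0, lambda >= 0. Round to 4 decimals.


Step 1: Try lambda = 0 (constraint inactive).
x_unc = -8/(2*7) = -0.5714
Check: 7*-0.5714 = -3.9998 < 14 -- violated!
Step 2: Constraint must be active: 7*x = 14
x* = 14/7 = 2.0
lambda = (2*7*2.0 + 8)/7 = 5.1429
Step 3: Compute optimal value.
f(x*) = 7*2.0^2 + 8*2.0 = 44.0


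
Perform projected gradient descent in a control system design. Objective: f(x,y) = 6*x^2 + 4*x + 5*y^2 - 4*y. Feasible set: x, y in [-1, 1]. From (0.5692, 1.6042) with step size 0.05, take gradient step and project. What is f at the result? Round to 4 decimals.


Step 1: Compute gradient at (0.5692, 1.6042).
grad_x = 2*6*0.5692 + 4 = 10.8304
grad_y = 2*5*1.6042 - 4 = 12.042
Step 2: Gradient step.
x_raw = 0.5692 - 0.05*10.8304 = 0.0277
y_raw = 1.6042 - 0.05*12.042 = 1.0021
Step 3: Project onto [-1, 1].
x_proj = clip(0.0277) = 0.0277
y_proj = clip(1.0021) = 1.0
Step 4: Evaluate f.
f(0.0277, 1.0) = 1.1153


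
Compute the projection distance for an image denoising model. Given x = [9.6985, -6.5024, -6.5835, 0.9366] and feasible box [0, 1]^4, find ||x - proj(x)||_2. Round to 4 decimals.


Project each component onto [0, 1].
clip(9.6985) = 1.0, clip(-6.5024) = 0.0, clip(-6.5835) = 0.0, clip(0.9366) = 0.9366
Projection = [1.0, 0.0, 0.0, 0.9366]
Squared diffs: [75.6639, 42.2812, 43.3425, 0.0]
Distance = sqrt(161.2876) = 12.6999


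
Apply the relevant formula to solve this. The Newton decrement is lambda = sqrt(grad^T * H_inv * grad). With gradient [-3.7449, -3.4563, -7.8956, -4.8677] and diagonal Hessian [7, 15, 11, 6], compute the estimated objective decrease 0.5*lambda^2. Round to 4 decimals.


Step 1: H is diagonal, so H^(-1) * g = [-0.535, -0.2304, -0.7178, -0.8113].
Step 2: g^T H^(-1) g = sum_i g_i^2 / H_ii
  = (-3.7449)^2/7 + (-3.4563)^2/15 + (-7.8956)^2/11 + (-4.8677)^2/6
  = 2.0035 + 0.7964 + 5.6673 + 3.9491 = 12.4163
Step 3: Objective decrease = 0.5 * g^T H^(-1) g = 6.2081


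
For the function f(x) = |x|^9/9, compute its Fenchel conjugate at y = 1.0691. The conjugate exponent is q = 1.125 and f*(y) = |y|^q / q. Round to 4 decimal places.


The conjugate exponent q satisfies 1/p + 1/q = 1.
p = 9, so q = 9/(9 - 1) = 1.125
|y|^q = 1.0691^1.125 = 1.0781
f*(1.0691) = 1.0781 / 1.125 = 0.9583


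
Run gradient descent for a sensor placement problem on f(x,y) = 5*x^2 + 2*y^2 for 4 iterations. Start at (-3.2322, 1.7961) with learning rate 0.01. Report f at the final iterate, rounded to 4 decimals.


Gradient descent on f(x,y) = 5*x^2 + 2*y^2.
Starting point: (-3.2322, 1.7961), alpha = 0.01
Step 1: grad_x = 2*5*-3.2322 = -32.322, grad_y = 2*2*1.7961 = 7.1844
  x_1 = -3.2322 - 0.01*-32.322 = -2.909
  y_1 = 1.7961 - 0.01*7.1844 = 1.7243
Step 2: grad_x = 2*5*-2.909 = -29.0898, grad_y = 2*2*1.7243 = 6.897
  x_2 = -2.909 - 0.01*-29.0898 = -2.6181
  y_2 = 1.7243 - 0.01*6.897 = 1.6553
Step 3: grad_x = 2*5*-2.6181 = -26.1808, grad_y = 2*2*1.6553 = 6.6211
  x_3 = -2.6181 - 0.01*-26.1808 = -2.3563
  y_3 = 1.6553 - 0.01*6.6211 = 1.5891
Step 4: grad_x = 2*5*-2.3563 = -23.5627, grad_y = 2*2*1.5891 = 6.3563
  x_4 = -2.3563 - 0.01*-23.5627 = -2.1206
  y_4 = 1.5891 - 0.01*6.3563 = 1.5255
f(-2.1206, 1.5255) = 5*(-2.1206)^2 + 2*1.5255^2 = 27.1401


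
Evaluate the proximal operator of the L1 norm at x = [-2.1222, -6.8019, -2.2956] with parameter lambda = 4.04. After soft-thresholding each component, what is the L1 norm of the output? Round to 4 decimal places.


Soft-thresholding with lambda = 4.04:
prox(-2.1222) = sign(-2.1222)*max(|-2.1222| - 4.04, 0) = 0.0
prox(-6.8019) = sign(-6.8019)*max(|-6.8019| - 4.04, 0) = -2.7619
prox(-2.2956) = sign(-2.2956)*max(|-2.2956| - 4.04, 0) = 0.0
prox(x) = [0.0, -2.7619, 0.0]
||prox(x)||_1 = 0.0 + 2.7619 + 0.0 = 2.7619


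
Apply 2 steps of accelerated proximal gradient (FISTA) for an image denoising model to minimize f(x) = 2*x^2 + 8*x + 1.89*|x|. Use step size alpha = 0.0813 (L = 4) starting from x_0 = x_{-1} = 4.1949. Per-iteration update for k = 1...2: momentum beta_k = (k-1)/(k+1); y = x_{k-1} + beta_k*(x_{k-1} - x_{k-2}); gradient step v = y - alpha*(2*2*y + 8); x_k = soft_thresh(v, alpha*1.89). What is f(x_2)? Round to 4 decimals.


FISTA on f(x) = 2*x^2 + 8*x + 1.89*|x|
L = 4, alpha = 0.0813
Iteration 1: beta = 0.0, y = 4.1949 + 0.0*(4.1949 - 4.1949) = 4.1949
  grad(y) = 24.7796, v = y - alpha*grad = 2.1803
  prox(v) = soft_thresh(2.1803, 0.1537) = 2.0267
Iteration 2: beta = 0.3333, y = 2.0267 + 0.3333*(2.0267 - 4.1949) = 1.3039
  grad(y) = 13.2157, v = y - alpha*grad = 0.2295
  prox(v) = soft_thresh(0.2295, 0.1537) = 0.0758
f(x_2) = 2*0.0758^2 + 8*0.0758 + 1.89*|0.0758| = 0.7614


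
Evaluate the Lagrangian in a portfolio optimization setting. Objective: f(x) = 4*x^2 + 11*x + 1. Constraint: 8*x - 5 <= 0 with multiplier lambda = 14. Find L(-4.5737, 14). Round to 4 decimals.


Step 1: Evaluate f(x).
f(-4.5737) = 4*(-4.5737)^2 + 11*(-4.5737) + 1 = 34.3642
Step 2: Evaluate g(x).
g(-4.5737) = 8*-4.5737 - 5 = -41.5896
Step 3: Compute Lagrangian.
L = 34.3642 + 14*-41.5896 = -547.8902


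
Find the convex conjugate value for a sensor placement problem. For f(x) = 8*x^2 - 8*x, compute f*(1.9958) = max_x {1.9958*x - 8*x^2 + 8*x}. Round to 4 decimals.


f*(y) = sup_x {y*x - a*x^2 - b*x} = sup_x {(y-b)*x - a*x^2}
FOC: (y - b) - 2a*x = 0 => x* = (y - b)/(2a)
x* = (1.9958 + 8)/(2*8) = 0.6247
f*(1.9958) = (y-b)^2/(4a) = (1.9958 + 8)^2/(4*8)
= 99.916/32 = 3.1224


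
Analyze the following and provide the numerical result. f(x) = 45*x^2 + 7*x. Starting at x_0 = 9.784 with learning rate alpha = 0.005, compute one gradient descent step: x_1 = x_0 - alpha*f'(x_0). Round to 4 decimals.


We compute the gradient at x_0 and apply the update.
f'(x) = 90*x + 7
f'(9.784) = 90*9.784 + 7 = 887.56
x_1 = 9.784 - 0.005*887.56 = 5.3462


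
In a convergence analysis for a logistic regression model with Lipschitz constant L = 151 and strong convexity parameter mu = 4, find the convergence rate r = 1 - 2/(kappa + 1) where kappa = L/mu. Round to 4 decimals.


Step 1: Compute the condition number.
kappa = L/mu = 151/4 = 37.75
Step 2: Compute the convergence rate.
r = 1 - 2/(kappa + 1) = 1 - 2*mu/(L + mu) = (L - mu)/(L + mu) = 147/155 = 0.9484


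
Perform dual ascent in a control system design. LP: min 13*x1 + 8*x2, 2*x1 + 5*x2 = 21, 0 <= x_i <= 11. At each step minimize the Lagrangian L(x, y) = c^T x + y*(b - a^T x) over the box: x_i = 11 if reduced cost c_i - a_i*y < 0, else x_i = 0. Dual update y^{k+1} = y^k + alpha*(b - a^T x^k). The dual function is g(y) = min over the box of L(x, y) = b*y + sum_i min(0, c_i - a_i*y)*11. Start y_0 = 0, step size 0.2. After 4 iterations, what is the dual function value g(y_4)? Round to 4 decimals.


Dual ascent for LP: min 13*x1 + 8*x2, 2*x1 + 5*x2 = 21, 0 <= x_i <= 11
Step 1: y^k = 0.0, reduced costs: (13.0, 8.0)
  x^k = (0.0, 0.0), subgradient = b - a^T x = 21.0
  y^{k+1} = 0.0 + 0.2*21.0 = 4.2
Step 2: y^k = 4.2, reduced costs: (4.6, -13.0)
  x^k = (0.0, 11.0), subgradient = b - a^T x = -34.0
  y^{k+1} = 4.2 + 0.2*-34.0 = -2.6
Step 3: y^k = -2.6, reduced costs: (18.2, 21.0)
  x^k = (0.0, 0.0), subgradient = b - a^T x = 21.0
  y^{k+1} = -2.6 + 0.2*21.0 = 1.6
Step 4: y^k = 1.6, reduced costs: (9.8, 0.0)
  x^k = (0.0, 0.0), subgradient = b - a^T x = 21.0
  y^{k+1} = 1.6 + 0.2*21.0 = 5.8
Dual objective at y_4 = 5.8: reduced costs (1.4, -21.0), box minimizer x = (0.0, 11.0)
g(y_4) = b*y + (c1 - a1*y)*x1 + (c2 - a2*y)*x2 = 21*5.8 + 1.4*0.0 + (-21.0)*11.0 = 121.8 + 0.0 - 231.0 = -109.2


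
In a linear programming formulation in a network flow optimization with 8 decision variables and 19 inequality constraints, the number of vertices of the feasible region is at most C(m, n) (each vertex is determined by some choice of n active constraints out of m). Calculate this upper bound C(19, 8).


Each vertex corresponds to some choice of n active constraints out of m, so the number of vertices is at most C(m, n) = m! / (n!(m-n)!).
m = 19, n = 8
Numerator: 19 * 18 * 17 * 16 * 15 * 14 * 13 * 12
Denominator: 8! = 40320
C(19, 8) = 75582


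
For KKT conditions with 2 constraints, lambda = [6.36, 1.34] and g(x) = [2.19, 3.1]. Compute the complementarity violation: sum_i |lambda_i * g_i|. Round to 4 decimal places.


KKT complementary slackness check:
lambda_1 * g_1 = 6.36 * 2.19 = 13.9284
lambda_2 * g_2 = 1.34 * 3.1 = 4.154
Total violation = 13.9284 + 4.154 = 18.0824


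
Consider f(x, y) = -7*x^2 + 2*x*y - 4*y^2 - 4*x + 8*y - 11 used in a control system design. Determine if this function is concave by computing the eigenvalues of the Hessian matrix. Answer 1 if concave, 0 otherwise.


The Hessian of f(x,y) = -7*x^2 + 2*x*y - 4*y^2 - 4*x + 8*y - 11 is:
H = [[-14, 2], [2, -8]]
Trace = -14 - 8 = -22
Determinant = -14*-8 - (2)^2 = 108
Discriminant = (-22)^2 - 4*108 = 52.0
Eigenvalues: lambda_1 = -14.6056, lambda_2 = -7.3944
The function is concave.

1


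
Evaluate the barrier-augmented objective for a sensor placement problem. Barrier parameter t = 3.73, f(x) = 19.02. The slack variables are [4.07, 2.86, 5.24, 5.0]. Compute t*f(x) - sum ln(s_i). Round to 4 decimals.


Step 1: Compute log-barrier.
ln values: [1.4036, 1.0508, 1.6563, 1.6094]
phi = -(1.4036 + 1.0508 + 1.6563 + 1.6094) = -5.7202
Step 2: Compute augmented objective.
t*f(x) = 3.73*19.02 = 70.9446
Total = 70.9446 - 5.7202 = 65.2244


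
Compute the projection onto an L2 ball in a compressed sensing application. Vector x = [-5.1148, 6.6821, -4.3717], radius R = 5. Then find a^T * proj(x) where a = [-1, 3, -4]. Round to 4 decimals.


Step 1: Compute ||x|| (intermediates to 6 decimals).
||x|| = sqrt((-5.1148)^2 + 6.6821^2 + (-4.3717)^2) = 9.482795
Step 2: Project.
Since ||x|| > R, scale = R/||x|| = 5/9.482795 = 0.527271, proj(x) = scale * x
proj(x) = [-2.696886, 3.523278, -2.305071]
Step 3: Dot product.
a^T * proj(x) = -1*(-2.696886) + 3*3.523278 - 4*(-2.305071) = 22.487


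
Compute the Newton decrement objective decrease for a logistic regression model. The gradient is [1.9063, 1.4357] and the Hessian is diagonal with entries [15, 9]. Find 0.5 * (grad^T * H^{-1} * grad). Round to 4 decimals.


Step 1: H is diagonal, so H^(-1) * g = [0.1271, 0.1595].
Step 2: g^T H^(-1) g = sum_i g_i^2 / H_ii
  = (1.9063)^2/15 + (1.4357)^2/9
  = 0.2423 + 0.229 = 0.4713
Step 3: Objective decrease = 0.5 * g^T H^(-1) g = 0.2356


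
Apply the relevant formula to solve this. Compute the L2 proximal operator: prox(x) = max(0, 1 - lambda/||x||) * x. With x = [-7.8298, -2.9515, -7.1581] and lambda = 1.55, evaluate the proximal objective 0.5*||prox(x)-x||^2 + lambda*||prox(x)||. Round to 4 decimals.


Step 1: Compute ||x||.
||x|| = 11.0116
Step 2: Compute scaling factor.
scale = max(0, 1 - 1.55/11.0116) = 0.8592
Step 3: prox(x) = [-6.7277, -2.536, -6.1505]
||prox(x)|| = 9.4616
Step 4: Proximal objective.
0.5*||prox-x||^2 = 1.2013
lambda*||prox|| = 14.6655
Total = 15.8667


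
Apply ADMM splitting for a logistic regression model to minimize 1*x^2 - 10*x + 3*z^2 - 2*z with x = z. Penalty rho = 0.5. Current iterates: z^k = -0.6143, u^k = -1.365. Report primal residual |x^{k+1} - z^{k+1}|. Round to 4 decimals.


ADMM iteration with rho = 0.5, z^k = -0.6143, u^k = -1.365
Step 1: x-update.
Minimize 1*x^2 - 10*x + (0.5/2)*(x + 0.6143 - 1.365)^2
FOC: (2*1 + 0.5)*x = 10 + 0.5*(-0.6143 + 1.365)
x^{k+1} = 4.1501
Step 2: z-update.
Minimize 3*z^2 - 2*z + (0.5/2)*(4.1501 - z - 1.365)^2
FOC: (2*3 + 0.5)*z = 2 + 0.5*(4.1501 - 1.365)
z^{k+1} = 0.5219
Step 3: u-update.
u^{k+1} = -1.365 + 4.1501 - 0.5219 = 2.2632
Step 4: Primal residual = |4.1501 - 0.5219| = 3.6282


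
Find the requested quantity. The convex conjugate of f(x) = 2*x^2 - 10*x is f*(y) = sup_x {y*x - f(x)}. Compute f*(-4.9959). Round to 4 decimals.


f*(y) = sup_x {y*x - a*x^2 - b*x} = sup_x {(y-b)*x - a*x^2}
FOC: (y - b) - 2a*x = 0 => x* = (y - b)/(2a)
x* = (-4.9959 + 10)/(2*2) = 1.251
f*(-4.9959) = (y-b)^2/(4a) = (-4.9959 + 10)^2/(4*2)
= 25.041/8 = 3.1301


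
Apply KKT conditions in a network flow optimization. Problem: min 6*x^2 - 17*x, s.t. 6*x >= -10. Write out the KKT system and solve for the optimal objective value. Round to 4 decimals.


Step 1: Try lambda = 0 (constraint inactive).
Stationarity: 2*6*x - 17 = 0
x* = 17/(2*6) = 17/12 = 1.4167 (rounded; the exact value 17/12 is used below)
Check constraint: 6*1.4167 = 8.5002 >= -10 -- satisfied.
Step 2: Compute optimal value.
f(x*) = 6*(17/12)^2 - 17*(17/12) = -12.0417


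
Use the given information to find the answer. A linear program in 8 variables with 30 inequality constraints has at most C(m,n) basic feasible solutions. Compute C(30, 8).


Each vertex corresponds to some choice of n active constraints out of m, so the number of vertices is at most C(m, n) = m! / (n!(m-n)!).
m = 30, n = 8
Numerator: 30 * 29 * 28 * 27 * 26 * 25 * 24 * 23
Denominator: 8! = 40320
C(30, 8) = 5852925


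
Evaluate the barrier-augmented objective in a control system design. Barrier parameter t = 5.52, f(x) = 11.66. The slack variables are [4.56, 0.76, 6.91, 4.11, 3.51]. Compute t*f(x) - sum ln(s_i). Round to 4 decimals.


Step 1: Compute log-barrier.
ln values: [1.5173, -0.2744, 1.933, 1.4134, 1.2556]
phi = -(1.5173 - 0.2744 + 1.933 + 1.4134 + 1.2556) = -5.8449
Step 2: Compute augmented objective.
t*f(x) = 5.52*11.66 = 64.3632
Total = 64.3632 - 5.8449 = 58.5183


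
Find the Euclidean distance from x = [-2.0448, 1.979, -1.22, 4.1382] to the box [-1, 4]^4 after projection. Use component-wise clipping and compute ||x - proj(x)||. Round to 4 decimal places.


Project each component onto [-1, 4].
clip(-2.0448) = -1.0, clip(1.979) = 1.979, clip(-1.22) = -1.0, clip(4.1382) = 4.0
Projection = [-1.0, 1.979, -1.0, 4.0]
Squared diffs: [1.0916, 0.0, 0.0484, 0.0191]
Distance = sqrt(1.1591) = 1.0766


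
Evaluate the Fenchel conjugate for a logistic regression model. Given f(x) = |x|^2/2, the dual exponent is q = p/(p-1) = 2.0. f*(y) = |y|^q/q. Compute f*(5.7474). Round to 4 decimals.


The conjugate exponent q satisfies 1/p + 1/q = 1.
p = 2, so q = 2/(2 - 1) = 2.0
|y|^q = 5.7474^2.0 = 33.0326
f*(5.7474) = 33.0326 / 2.0 = 16.5163


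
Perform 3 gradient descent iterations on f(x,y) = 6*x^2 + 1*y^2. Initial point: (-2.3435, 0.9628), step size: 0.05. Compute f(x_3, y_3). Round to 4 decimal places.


Gradient descent on f(x,y) = 6*x^2 + 1*y^2.
Starting point: (-2.3435, 0.9628), alpha = 0.05
Step 1: grad_x = 2*6*-2.3435 = -28.122, grad_y = 2*1*0.9628 = 1.9256
  x_1 = -2.3435 - 0.05*-28.122 = -0.9374
  y_1 = 0.9628 - 0.05*1.9256 = 0.8665
Step 2: grad_x = 2*6*-0.9374 = -11.2488, grad_y = 2*1*0.8665 = 1.733
  x_2 = -0.9374 - 0.05*-11.2488 = -0.375
  y_2 = 0.8665 - 0.05*1.733 = 0.7799
Step 3: grad_x = 2*6*-0.375 = -4.4995, grad_y = 2*1*0.7799 = 1.5597
  x_3 = -0.375 - 0.05*-4.4995 = -0.15
  y_3 = 0.7799 - 0.05*1.5597 = 0.7019
f(-0.15, 0.7019) = 6*(-0.15)^2 + 1*0.7019^2 = 0.6276


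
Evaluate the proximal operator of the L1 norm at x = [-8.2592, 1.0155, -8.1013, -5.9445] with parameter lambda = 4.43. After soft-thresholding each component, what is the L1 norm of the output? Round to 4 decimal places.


Soft-thresholding with lambda = 4.43:
prox(-8.2592) = sign(-8.2592)*max(|-8.2592| - 4.43, 0) = -3.8292
prox(1.0155) = sign(1.0155)*max(|1.0155| - 4.43, 0) = 0.0
prox(-8.1013) = sign(-8.1013)*max(|-8.1013| - 4.43, 0) = -3.6713
prox(-5.9445) = sign(-5.9445)*max(|-5.9445| - 4.43, 0) = -1.5145
prox(x) = [-3.8292, 0.0, -3.6713, -1.5145]
||prox(x)||_1 = 3.8292 + 0.0 + 3.6713 + 1.5145 = 9.015


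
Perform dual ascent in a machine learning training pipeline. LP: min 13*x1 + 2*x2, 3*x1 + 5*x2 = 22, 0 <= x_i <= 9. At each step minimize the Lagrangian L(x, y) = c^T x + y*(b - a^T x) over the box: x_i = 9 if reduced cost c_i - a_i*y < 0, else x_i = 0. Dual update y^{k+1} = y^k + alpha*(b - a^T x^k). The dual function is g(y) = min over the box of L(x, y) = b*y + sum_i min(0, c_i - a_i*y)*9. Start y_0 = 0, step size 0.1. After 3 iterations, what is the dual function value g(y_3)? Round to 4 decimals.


Dual ascent for LP: min 13*x1 + 2*x2, 3*x1 + 5*x2 = 22, 0 <= x_i <= 9
Step 1: y^k = 0.0, reduced costs: (13.0, 2.0)
  x^k = (0.0, 0.0), subgradient = b - a^T x = 22.0
  y^{k+1} = 0.0 + 0.1*22.0 = 2.2
Step 2: y^k = 2.2, reduced costs: (6.4, -9.0)
  x^k = (0.0, 9.0), subgradient = b - a^T x = -23.0
  y^{k+1} = 2.2 + 0.1*-23.0 = -0.1
Step 3: y^k = -0.1, reduced costs: (13.3, 2.5)
  x^k = (0.0, 0.0), subgradient = b - a^T x = 22.0
  y^{k+1} = -0.1 + 0.1*22.0 = 2.1
Dual objective at y_3 = 2.1: reduced costs (6.7, -8.5), box minimizer x = (0.0, 9.0)
g(y_3) = b*y + (c1 - a1*y)*x1 + (c2 - a2*y)*x2 = 22*2.1 + 6.7*0.0 + (-8.5)*9.0 = 46.2 + 0.0 - 76.5 = -30.3


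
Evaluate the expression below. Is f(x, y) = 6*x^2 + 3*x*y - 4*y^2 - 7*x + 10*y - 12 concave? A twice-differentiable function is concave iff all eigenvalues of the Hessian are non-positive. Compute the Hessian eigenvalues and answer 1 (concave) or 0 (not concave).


The Hessian of f(x,y) = 6*x^2 + 3*x*y - 4*y^2 - 7*x + 10*y - 12 is:
H = [[12, 3], [3, -8]]
Trace = 12 - 8 = 4
Determinant = 12*-8 - (3)^2 = -105
Discriminant = (4)^2 - 4*-105 = 436.0
Eigenvalues: lambda_1 = -8.4403, lambda_2 = 12.4403
The function is not concave.

0


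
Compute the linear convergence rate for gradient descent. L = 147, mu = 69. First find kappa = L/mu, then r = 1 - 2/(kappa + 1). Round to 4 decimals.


Step 1: Compute the condition number.
kappa = L/mu = 147/69 = 2.1304
Step 2: Compute the convergence rate.
r = 1 - 2/(kappa + 1) = 1 - 2*mu/(L + mu) = (L - mu)/(L + mu) = 78/216 = 0.3611


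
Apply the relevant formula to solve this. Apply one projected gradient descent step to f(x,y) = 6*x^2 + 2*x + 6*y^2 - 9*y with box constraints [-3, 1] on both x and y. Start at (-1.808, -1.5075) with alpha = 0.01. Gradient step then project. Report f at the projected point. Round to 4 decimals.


Step 1: Compute gradient at (-1.808, -1.5075).
grad_x = 2*6*-1.808 + 2 = -19.696
grad_y = 2*6*-1.5075 - 9 = -27.09
Step 2: Gradient step.
x_raw = -1.808 - 0.01*-19.696 = -1.611
y_raw = -1.5075 - 0.01*-27.09 = -1.2366
Step 3: Project onto [-3, 1].
x_proj = clip(-1.611) = -1.611
y_proj = clip(-1.2366) = -1.2366
Step 4: Evaluate f.
f(-1.611, -1.2366) = 32.6551


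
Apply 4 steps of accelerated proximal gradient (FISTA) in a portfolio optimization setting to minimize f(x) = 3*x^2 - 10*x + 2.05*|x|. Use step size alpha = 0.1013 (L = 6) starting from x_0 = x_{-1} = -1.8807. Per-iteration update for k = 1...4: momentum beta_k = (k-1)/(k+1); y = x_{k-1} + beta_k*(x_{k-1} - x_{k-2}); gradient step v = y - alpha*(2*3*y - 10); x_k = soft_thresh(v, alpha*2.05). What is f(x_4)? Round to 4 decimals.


FISTA on f(x) = 3*x^2 - 10*x + 2.05*|x|
L = 6, alpha = 0.1013
Iteration 1: beta = 0.0, y = -1.8807 + 0.0*(-1.8807 + 1.8807) = -1.8807
  grad(y) = -21.2842, v = y - alpha*grad = 0.2754
  prox(v) = soft_thresh(0.2754, 0.2077) = 0.0677
Iteration 2: beta = 0.3333, y = 0.0677 + 0.3333*(0.0677 + 1.8807) = 0.7172
  grad(y) = -5.6968, v = y - alpha*grad = 1.2943
  prox(v) = soft_thresh(1.2943, 0.2077) = 1.0866
Iteration 3: beta = 0.5, y = 1.0866 + 0.5*(1.0866 - 0.0677) = 1.5961
  grad(y) = -0.4236, v = y - alpha*grad = 1.639
  prox(v) = soft_thresh(1.639, 0.2077) = 1.4313
Iteration 4: beta = 0.6, y = 1.4313 + 0.6*(1.4313 - 1.0866) = 1.6381
  grad(y) = -0.1712, v = y - alpha*grad = 1.6555
  prox(v) = soft_thresh(1.6555, 0.2077) = 1.4478
f(x_4) = 3*1.4478^2 - 10*1.4478 + 2.05*|1.4478| = -5.2216


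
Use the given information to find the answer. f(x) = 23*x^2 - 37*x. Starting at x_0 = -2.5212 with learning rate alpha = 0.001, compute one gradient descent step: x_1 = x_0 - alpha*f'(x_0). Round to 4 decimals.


We compute the gradient at x_0 and apply the update.
f'(x) = 46*x - 37
f'(-2.5212) = 46*-2.5212 - 37 = -152.9752
x_1 = -2.5212 - 0.001*-152.9752 = -2.3682


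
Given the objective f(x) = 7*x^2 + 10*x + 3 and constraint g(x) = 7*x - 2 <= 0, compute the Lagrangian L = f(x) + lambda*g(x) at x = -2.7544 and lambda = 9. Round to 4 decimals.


Step 1: Evaluate f(x).
f(-2.7544) = 7*(-2.7544)^2 + 10*(-2.7544) + 3 = 28.563
Step 2: Evaluate g(x).
g(-2.7544) = 7*-2.7544 - 2 = -21.2808
Step 3: Compute Lagrangian.
L = 28.563 + 9*-21.2808 = -162.9642


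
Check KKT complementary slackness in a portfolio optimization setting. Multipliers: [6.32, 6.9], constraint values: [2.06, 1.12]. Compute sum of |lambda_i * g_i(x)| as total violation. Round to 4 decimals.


KKT complementary slackness check:
lambda_1 * g_1 = 6.32 * 2.06 = 13.0192
lambda_2 * g_2 = 6.9 * 1.12 = 7.728
Total violation = 13.0192 + 7.728 = 20.7472


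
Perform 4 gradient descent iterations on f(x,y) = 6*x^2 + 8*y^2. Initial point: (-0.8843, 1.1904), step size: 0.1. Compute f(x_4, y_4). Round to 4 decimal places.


Gradient descent on f(x,y) = 6*x^2 + 8*y^2.
Starting point: (-0.8843, 1.1904), alpha = 0.1
Step 1: grad_x = 2*6*-0.8843 = -10.6116, grad_y = 2*8*1.1904 = 19.0464
  x_1 = -0.8843 - 0.1*-10.6116 = 0.1769
  y_1 = 1.1904 - 0.1*19.0464 = -0.7142
Step 2: grad_x = 2*6*0.1769 = 2.1223, grad_y = 2*8*-0.7142 = -11.4278
  x_2 = 0.1769 - 0.1*2.1223 = -0.0354
  y_2 = -0.7142 - 0.1*-11.4278 = 0.4285
Step 3: grad_x = 2*6*-0.0354 = -0.4245, grad_y = 2*8*0.4285 = 6.8567
  x_3 = -0.0354 - 0.1*-0.4245 = 0.0071
  y_3 = 0.4285 - 0.1*6.8567 = -0.2571
Step 4: grad_x = 2*6*0.0071 = 0.0849, grad_y = 2*8*-0.2571 = -4.114
  x_4 = 0.0071 - 0.1*0.0849 = -0.0014
  y_4 = -0.2571 - 0.1*-4.114 = 0.1543
f(-0.0014, 0.1543) = 6*(-0.0014)^2 + 8*0.1543^2 = 0.1904


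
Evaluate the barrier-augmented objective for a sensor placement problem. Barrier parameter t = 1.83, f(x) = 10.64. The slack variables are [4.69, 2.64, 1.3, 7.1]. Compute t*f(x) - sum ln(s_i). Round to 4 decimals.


Step 1: Compute log-barrier.
ln values: [1.5454, 0.9708, 0.2624, 1.9601]
phi = -(1.5454 + 0.9708 + 0.2624 + 1.9601) = -4.7387
Step 2: Compute augmented objective.
t*f(x) = 1.83*10.64 = 19.4712
Total = 19.4712 - 4.7387 = 14.7325


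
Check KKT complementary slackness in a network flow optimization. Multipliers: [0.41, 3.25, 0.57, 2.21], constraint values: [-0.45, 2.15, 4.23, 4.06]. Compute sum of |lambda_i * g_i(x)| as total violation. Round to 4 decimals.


KKT complementary slackness check:
lambda_1 * g_1 = 0.41 * -0.45 = -0.1845
lambda_2 * g_2 = 3.25 * 2.15 = 6.9875
lambda_3 * g_3 = 0.57 * 4.23 = 2.4111
lambda_4 * g_4 = 2.21 * 4.06 = 8.9726
Total violation = 0.1845 + 6.9875 + 2.4111 + 8.9726 = 18.5557


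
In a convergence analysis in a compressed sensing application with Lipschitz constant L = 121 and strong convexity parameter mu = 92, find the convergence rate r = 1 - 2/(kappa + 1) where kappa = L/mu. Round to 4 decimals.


Step 1: Compute the condition number.
kappa = L/mu = 121/92 = 1.3152
Step 2: Compute the convergence rate.
r = 1 - 2/(kappa + 1) = 1 - 2*mu/(L + mu) = (L - mu)/(L + mu) = 29/213 = 0.1362


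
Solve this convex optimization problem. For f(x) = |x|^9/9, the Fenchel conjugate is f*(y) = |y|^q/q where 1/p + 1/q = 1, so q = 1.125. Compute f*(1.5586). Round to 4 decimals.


The conjugate exponent q satisfies 1/p + 1/q = 1.
p = 9, so q = 9/(9 - 1) = 1.125
|y|^q = 1.5586^1.125 = 1.6475
f*(1.5586) = 1.6475 / 1.125 = 1.4644


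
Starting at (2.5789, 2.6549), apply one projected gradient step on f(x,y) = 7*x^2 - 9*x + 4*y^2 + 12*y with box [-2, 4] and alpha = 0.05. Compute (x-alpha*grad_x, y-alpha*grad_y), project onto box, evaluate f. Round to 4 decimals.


Step 1: Compute gradient at (2.5789, 2.6549).
grad_x = 2*7*2.5789 - 9 = 27.1046
grad_y = 2*4*2.6549 + 12 = 33.2392
Step 2: Gradient step.
x_raw = 2.5789 - 0.05*27.1046 = 1.2237
y_raw = 2.6549 - 0.05*33.2392 = 0.9929
Step 3: Project onto [-2, 4].
x_proj = clip(1.2237) = 1.2237
y_proj = clip(0.9929) = 0.9929
Step 4: Evaluate f.
f(1.2237, 0.9929) = 15.3275


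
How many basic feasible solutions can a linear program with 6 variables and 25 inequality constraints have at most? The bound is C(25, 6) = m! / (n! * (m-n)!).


Each vertex corresponds to some choice of n active constraints out of m, so the number of vertices is at most C(m, n) = m! / (n!(m-n)!).
m = 25, n = 6
Numerator: 25 * 24 * 23 * 22 * 21 * 20
Denominator: 6! = 720
C(25, 6) = 177100


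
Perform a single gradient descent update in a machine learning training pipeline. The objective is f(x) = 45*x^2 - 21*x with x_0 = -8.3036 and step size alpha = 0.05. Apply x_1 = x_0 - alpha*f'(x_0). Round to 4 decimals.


We compute the gradient at x_0 and apply the update.
f'(x) = 90*x - 21
f'(-8.3036) = 90*-8.3036 - 21 = -768.324
x_1 = -8.3036 - 0.05*-768.324 = 30.1126


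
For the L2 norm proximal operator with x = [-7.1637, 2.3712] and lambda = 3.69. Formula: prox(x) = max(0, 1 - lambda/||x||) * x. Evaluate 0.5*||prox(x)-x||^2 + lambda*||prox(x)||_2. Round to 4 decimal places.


Step 1: Compute ||x||.
||x|| = 7.5459
Step 2: Compute scaling factor.
scale = max(0, 1 - 3.69/7.5459) = 0.511
Step 3: prox(x) = [-3.6606, 1.2117]
||prox(x)|| = 3.8559
Step 4: Proximal objective.
0.5*||prox-x||^2 = 6.8081
lambda*||prox|| = 14.2283
Total = 21.0365


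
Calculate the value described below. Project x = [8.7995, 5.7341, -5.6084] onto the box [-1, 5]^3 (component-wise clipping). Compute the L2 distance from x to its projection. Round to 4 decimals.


Project each component onto [-1, 5].
clip(8.7995) = 5.0, clip(5.7341) = 5.0, clip(-5.6084) = -1.0
Projection = [5.0, 5.0, -1.0]
Squared diffs: [14.4362, 0.5389, 21.2374]
Distance = sqrt(36.2125) = 6.0177


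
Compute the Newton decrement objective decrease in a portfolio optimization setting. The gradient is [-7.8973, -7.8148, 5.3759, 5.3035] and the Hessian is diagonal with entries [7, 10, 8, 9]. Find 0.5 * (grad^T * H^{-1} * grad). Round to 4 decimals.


Step 1: H is diagonal, so H^(-1) * g = [-1.1282, -0.7815, 0.672, 0.5893].
Step 2: g^T H^(-1) g = sum_i g_i^2 / H_ii
  = (-7.8973)^2/7 + (-7.8148)^2/10 + (5.3759)^2/8 + (5.3035)^2/9
  = 8.9096 + 6.1071 + 3.6125 + 3.1252 = 21.7545
Step 3: Objective decrease = 0.5 * g^T H^(-1) g = 10.8773


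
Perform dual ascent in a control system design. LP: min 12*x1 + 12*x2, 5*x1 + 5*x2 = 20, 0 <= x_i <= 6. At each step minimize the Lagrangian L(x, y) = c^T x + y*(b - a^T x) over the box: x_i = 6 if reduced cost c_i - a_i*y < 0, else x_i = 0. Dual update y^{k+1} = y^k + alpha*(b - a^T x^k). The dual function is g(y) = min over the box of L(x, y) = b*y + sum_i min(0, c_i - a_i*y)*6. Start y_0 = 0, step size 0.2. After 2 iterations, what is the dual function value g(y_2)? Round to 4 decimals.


Dual ascent for LP: min 12*x1 + 12*x2, 5*x1 + 5*x2 = 20, 0 <= x_i <= 6
Step 1: y^k = 0.0, reduced costs: (12.0, 12.0)
  x^k = (0.0, 0.0), subgradient = b - a^T x = 20.0
  y^{k+1} = 0.0 + 0.2*20.0 = 4.0
Step 2: y^k = 4.0, reduced costs: (-8.0, -8.0)
  x^k = (6.0, 6.0), subgradient = b - a^T x = -40.0
  y^{k+1} = 4.0 + 0.2*-40.0 = -4.0
Dual objective at y_2 = -4.0: reduced costs (32.0, 32.0), box minimizer x = (0.0, 0.0)
g(y_2) = b*y + (c1 - a1*y)*x1 + (c2 - a2*y)*x2 = 20*(-4.0) + 32.0*0.0 + 32.0*0.0 = -80.0 + 0.0 + 0.0 = -80.0


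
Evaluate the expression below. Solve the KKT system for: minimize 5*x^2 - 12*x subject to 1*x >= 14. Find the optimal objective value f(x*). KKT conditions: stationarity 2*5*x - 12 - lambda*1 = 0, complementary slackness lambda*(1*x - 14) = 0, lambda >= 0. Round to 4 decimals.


Step 1: Try lambda = 0 (constraint inactive).
x_unc = 12/(2*5) = 1.2
Check: 1*1.2 = 1.2 < 14 -- violated!
Step 2: Constraint must be active: 1*x = 14
x* = 14/1 = 14.0
lambda = (2*5*14.0 - 12)/1 = 128.0
Step 3: Compute optimal value.
f(x*) = 5*14.0^2 - 12*14.0 = 812.0
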